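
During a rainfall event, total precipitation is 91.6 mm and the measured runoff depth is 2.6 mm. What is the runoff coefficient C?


The runoff coefficient C = runoff depth / rainfall depth.
C = 2.6 / 91.6
  = 0.0284.

0.0284


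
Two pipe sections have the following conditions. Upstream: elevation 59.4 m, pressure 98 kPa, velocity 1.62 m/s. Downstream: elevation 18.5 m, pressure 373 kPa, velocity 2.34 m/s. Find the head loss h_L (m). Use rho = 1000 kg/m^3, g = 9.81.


Total head at each section: H = z + p/(rho*g) + V^2/(2g).
H1 = 59.4 + 98*1000/(1000*9.81) + 1.62^2/(2*9.81)
   = 59.4 + 9.99 + 0.1338
   = 69.524 m.
H2 = 18.5 + 373*1000/(1000*9.81) + 2.34^2/(2*9.81)
   = 18.5 + 38.022 + 0.2791
   = 56.802 m.
h_L = H1 - H2 = 69.524 - 56.802 = 12.722 m.

12.722


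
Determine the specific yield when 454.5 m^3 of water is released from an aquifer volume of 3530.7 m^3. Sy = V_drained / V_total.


Specific yield Sy = Volume drained / Total volume.
Sy = 454.5 / 3530.7
   = 0.1287.

0.1287


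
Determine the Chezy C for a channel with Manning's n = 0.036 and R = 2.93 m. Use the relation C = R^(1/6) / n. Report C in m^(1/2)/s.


The Chezy coefficient relates to Manning's n through C = R^(1/6) / n.
R^(1/6) = 2.93^(1/6) = 1.196221.
C = 1.196221 / 0.036 = 33.23 m^(1/2)/s.

33.23


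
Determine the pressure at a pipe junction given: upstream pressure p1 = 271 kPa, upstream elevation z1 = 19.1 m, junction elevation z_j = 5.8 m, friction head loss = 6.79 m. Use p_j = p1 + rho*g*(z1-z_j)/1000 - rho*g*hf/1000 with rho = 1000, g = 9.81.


Junction pressure: p_j = p1 + rho*g*(z1 - z_j)/1000 - rho*g*hf/1000.
Elevation term = 1000*9.81*(19.1 - 5.8)/1000 = 130.473 kPa.
Friction term = 1000*9.81*6.79/1000 = 66.61 kPa.
p_j = 271 + 130.473 - 66.61 = 334.86 kPa.

334.86


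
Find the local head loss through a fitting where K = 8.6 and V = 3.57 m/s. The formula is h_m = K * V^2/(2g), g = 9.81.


Minor loss formula: h_m = K * V^2/(2g).
V^2 = 3.57^2 = 12.7449.
V^2/(2g) = 12.7449 / 19.62 = 0.6496 m.
h_m = 8.6 * 0.6496 = 5.5864 m.

5.5864


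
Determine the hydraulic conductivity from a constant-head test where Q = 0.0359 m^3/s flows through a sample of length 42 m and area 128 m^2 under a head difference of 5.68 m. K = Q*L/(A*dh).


From K = Q*L / (A*dh):
Numerator: Q*L = 0.0359 * 42 = 1.5078.
Denominator: A*dh = 128 * 5.68 = 727.04.
K = 1.5078 / 727.04 = 0.002074 m/s.

0.002074


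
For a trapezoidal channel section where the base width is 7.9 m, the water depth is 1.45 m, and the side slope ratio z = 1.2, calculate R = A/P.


For a trapezoidal section with side slope z:
A = (b + z*y)*y = (7.9 + 1.2*1.45)*1.45 = 13.978 m^2.
P = b + 2*y*sqrt(1 + z^2) = 7.9 + 2*1.45*sqrt(1 + 1.2^2) = 12.43 m.
R = A/P = 13.978 / 12.43 = 1.1245 m.

1.1245


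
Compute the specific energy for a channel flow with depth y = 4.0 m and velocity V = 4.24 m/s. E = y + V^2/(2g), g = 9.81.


Specific energy E = y + V^2/(2g).
Velocity head = V^2/(2g) = 4.24^2 / (2*9.81) = 17.9776 / 19.62 = 0.9163 m.
E = 4.0 + 0.9163 = 4.9163 m.

4.9163


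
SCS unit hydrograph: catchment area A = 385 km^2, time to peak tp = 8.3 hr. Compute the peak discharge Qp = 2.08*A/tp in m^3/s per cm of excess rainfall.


SCS formula: Qp = 2.08 * A / tp.
Qp = 2.08 * 385 / 8.3
   = 800.8 / 8.3
   = 96.48 m^3/s per cm.

96.48


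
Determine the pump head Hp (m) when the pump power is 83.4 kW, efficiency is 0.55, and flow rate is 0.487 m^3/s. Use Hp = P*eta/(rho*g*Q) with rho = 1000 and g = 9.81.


Pump head formula: Hp = P * eta / (rho * g * Q).
Numerator: P * eta = 83.4 * 1000 * 0.55 = 45870.0 W.
Denominator: rho * g * Q = 1000 * 9.81 * 0.487 = 4777.47.
Hp = 45870.0 / 4777.47 = 9.6 m.

9.6


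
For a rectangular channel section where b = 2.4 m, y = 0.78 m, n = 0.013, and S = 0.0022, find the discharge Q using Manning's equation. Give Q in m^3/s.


For a rectangular channel, the cross-sectional area A = b * y = 2.4 * 0.78 = 1.87 m^2.
The wetted perimeter P = b + 2y = 2.4 + 2*0.78 = 3.96 m.
Hydraulic radius R = A/P = 1.87/3.96 = 0.4727 m.
Velocity V = (1/n)*R^(2/3)*S^(1/2) = (1/0.013)*0.4727^(2/3)*0.0022^(1/2) = 2.1895 m/s.
Discharge Q = A * V = 1.87 * 2.1895 = 4.099 m^3/s.

4.099


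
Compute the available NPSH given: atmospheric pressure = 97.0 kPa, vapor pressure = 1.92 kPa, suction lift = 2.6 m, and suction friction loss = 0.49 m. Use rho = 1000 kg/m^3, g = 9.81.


NPSHa = p_atm/(rho*g) - z_s - hf_s - p_vap/(rho*g).
p_atm/(rho*g) = 97.0*1000 / (1000*9.81) = 9.888 m.
p_vap/(rho*g) = 1.92*1000 / (1000*9.81) = 0.196 m.
NPSHa = 9.888 - 2.6 - 0.49 - 0.196
      = 6.6 m.

6.6


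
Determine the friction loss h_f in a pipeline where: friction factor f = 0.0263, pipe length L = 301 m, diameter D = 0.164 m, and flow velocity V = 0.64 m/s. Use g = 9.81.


Darcy-Weisbach equation: h_f = f * (L/D) * V^2/(2g).
f * L/D = 0.0263 * 301/0.164 = 48.2701.
V^2/(2g) = 0.64^2 / (2*9.81) = 0.4096 / 19.62 = 0.0209 m.
h_f = 48.2701 * 0.0209 = 1.008 m.

1.008


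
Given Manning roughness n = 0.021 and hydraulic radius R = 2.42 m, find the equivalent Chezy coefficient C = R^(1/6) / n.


The Chezy coefficient relates to Manning's n through C = R^(1/6) / n.
R^(1/6) = 2.42^(1/6) = 1.158695.
C = 1.158695 / 0.021 = 55.18 m^(1/2)/s.

55.18


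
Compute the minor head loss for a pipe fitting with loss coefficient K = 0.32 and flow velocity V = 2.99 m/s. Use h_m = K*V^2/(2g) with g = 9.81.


Minor loss formula: h_m = K * V^2/(2g).
V^2 = 2.99^2 = 8.9401.
V^2/(2g) = 8.9401 / 19.62 = 0.4557 m.
h_m = 0.32 * 0.4557 = 0.1458 m.

0.1458


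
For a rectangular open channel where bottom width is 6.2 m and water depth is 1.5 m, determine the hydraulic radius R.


For a rectangular section:
Flow area A = b * y = 6.2 * 1.5 = 9.3 m^2.
Wetted perimeter P = b + 2y = 6.2 + 2*1.5 = 9.2 m.
Hydraulic radius R = A/P = 9.3 / 9.2 = 1.0109 m.

1.0109


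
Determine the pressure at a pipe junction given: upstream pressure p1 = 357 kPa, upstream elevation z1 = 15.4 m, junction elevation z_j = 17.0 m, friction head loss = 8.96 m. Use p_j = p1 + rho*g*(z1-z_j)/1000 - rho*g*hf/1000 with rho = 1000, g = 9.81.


Junction pressure: p_j = p1 + rho*g*(z1 - z_j)/1000 - rho*g*hf/1000.
Elevation term = 1000*9.81*(15.4 - 17.0)/1000 = -15.696 kPa.
Friction term = 1000*9.81*8.96/1000 = 87.898 kPa.
p_j = 357 + -15.696 - 87.898 = 253.41 kPa.

253.41


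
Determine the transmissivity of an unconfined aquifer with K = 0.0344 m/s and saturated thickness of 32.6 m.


Transmissivity is defined as T = K * h.
T = 0.0344 * 32.6
  = 1.1214 m^2/s.

1.1214


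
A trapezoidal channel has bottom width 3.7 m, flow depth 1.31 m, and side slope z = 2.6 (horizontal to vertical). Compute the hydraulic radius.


For a trapezoidal section with side slope z:
A = (b + z*y)*y = (3.7 + 2.6*1.31)*1.31 = 9.309 m^2.
P = b + 2*y*sqrt(1 + z^2) = 3.7 + 2*1.31*sqrt(1 + 2.6^2) = 10.998 m.
R = A/P = 9.309 / 10.998 = 0.8464 m.

0.8464


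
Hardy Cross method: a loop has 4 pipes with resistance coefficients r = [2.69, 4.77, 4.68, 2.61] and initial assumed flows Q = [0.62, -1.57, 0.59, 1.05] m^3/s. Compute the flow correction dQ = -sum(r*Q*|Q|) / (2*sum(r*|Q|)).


Numerator terms (r*Q*|Q|): 2.69*0.62*|0.62| = 1.034; 4.77*-1.57*|-1.57| = -11.7576; 4.68*0.59*|0.59| = 1.6291; 2.61*1.05*|1.05| = 2.8775.
Sum of numerator = -6.2169.
Denominator terms (r*|Q|): 2.69*|0.62| = 1.6678; 4.77*|-1.57| = 7.4889; 4.68*|0.59| = 2.7612; 2.61*|1.05| = 2.7405.
2 * sum of denominator = 2 * 14.6584 = 29.3168.
dQ = --6.2169 / 29.3168 = 0.2121 m^3/s.

0.2121


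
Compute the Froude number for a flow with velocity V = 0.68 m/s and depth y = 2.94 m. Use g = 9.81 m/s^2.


The Froude number is defined as Fr = V / sqrt(g*y).
g*y = 9.81 * 2.94 = 28.8414.
sqrt(g*y) = sqrt(28.8414) = 5.3704.
Fr = 0.68 / 5.3704 = 0.1266.

0.1266


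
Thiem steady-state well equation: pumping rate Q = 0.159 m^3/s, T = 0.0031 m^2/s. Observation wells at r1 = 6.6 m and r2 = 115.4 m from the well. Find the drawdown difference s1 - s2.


Thiem equation: s1 - s2 = Q/(2*pi*T) * ln(r2/r1).
ln(r2/r1) = ln(115.4/6.6) = 2.8613.
Q/(2*pi*T) = 0.159 / (2*pi*0.0031) = 0.159 / 0.0195 = 8.1631.
s1 - s2 = 8.1631 * 2.8613 = 23.3574 m.

23.3574


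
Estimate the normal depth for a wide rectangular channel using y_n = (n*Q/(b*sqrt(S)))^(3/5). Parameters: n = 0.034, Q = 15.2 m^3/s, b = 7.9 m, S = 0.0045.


We use the wide-channel approximation y_n = (n*Q/(b*sqrt(S)))^(3/5).
sqrt(S) = sqrt(0.0045) = 0.067082.
Numerator: n*Q = 0.034 * 15.2 = 0.5168.
Denominator: b*sqrt(S) = 7.9 * 0.067082 = 0.529948.
arg = 0.9752.
y_n = 0.9752^(3/5) = 0.985 m.

0.985


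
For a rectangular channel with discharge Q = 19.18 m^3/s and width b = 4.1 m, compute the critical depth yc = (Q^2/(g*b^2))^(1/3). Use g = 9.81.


Using yc = (Q^2 / (g * b^2))^(1/3):
Q^2 = 19.18^2 = 367.87.
g * b^2 = 9.81 * 4.1^2 = 9.81 * 16.81 = 164.91.
Q^2 / (g*b^2) = 367.87 / 164.91 = 2.2307.
yc = 2.2307^(1/3) = 1.3066 m.

1.3066


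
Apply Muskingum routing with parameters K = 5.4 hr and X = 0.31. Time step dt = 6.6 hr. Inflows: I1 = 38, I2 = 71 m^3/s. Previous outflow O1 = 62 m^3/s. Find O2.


Muskingum coefficients:
denom = 2*K*(1-X) + dt = 2*5.4*(1-0.31) + 6.6 = 14.052.
C0 = (dt - 2*K*X)/denom = (6.6 - 2*5.4*0.31)/14.052 = 0.2314.
C1 = (dt + 2*K*X)/denom = (6.6 + 2*5.4*0.31)/14.052 = 0.7079.
C2 = (2*K*(1-X) - dt)/denom = 0.0606.
O2 = C0*I2 + C1*I1 + C2*O1
   = 0.2314*71 + 0.7079*38 + 0.0606*62
   = 47.09 m^3/s.

47.09


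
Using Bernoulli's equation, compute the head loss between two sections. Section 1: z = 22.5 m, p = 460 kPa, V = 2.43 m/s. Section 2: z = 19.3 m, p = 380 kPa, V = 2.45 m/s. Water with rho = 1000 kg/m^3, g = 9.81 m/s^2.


Total head at each section: H = z + p/(rho*g) + V^2/(2g).
H1 = 22.5 + 460*1000/(1000*9.81) + 2.43^2/(2*9.81)
   = 22.5 + 46.891 + 0.301
   = 69.692 m.
H2 = 19.3 + 380*1000/(1000*9.81) + 2.45^2/(2*9.81)
   = 19.3 + 38.736 + 0.3059
   = 58.342 m.
h_L = H1 - H2 = 69.692 - 58.342 = 11.35 m.

11.35


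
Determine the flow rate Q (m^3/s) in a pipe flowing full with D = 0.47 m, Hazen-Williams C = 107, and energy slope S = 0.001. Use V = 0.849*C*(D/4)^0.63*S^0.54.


For a full circular pipe, R = D/4 = 0.47/4 = 0.1175 m.
V = 0.849 * 107 * 0.1175^0.63 * 0.001^0.54
  = 0.849 * 107 * 0.259492 * 0.023988
  = 0.5655 m/s.
Pipe area A = pi*D^2/4 = pi*0.47^2/4 = 0.1735 m^2.
Q = A * V = 0.1735 * 0.5655 = 0.0981 m^3/s.

0.0981


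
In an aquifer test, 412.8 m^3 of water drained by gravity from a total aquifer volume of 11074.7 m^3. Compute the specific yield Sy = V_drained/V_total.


Specific yield Sy = Volume drained / Total volume.
Sy = 412.8 / 11074.7
   = 0.0373.

0.0373


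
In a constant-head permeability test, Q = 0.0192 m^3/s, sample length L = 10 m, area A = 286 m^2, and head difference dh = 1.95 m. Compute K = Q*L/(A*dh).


From K = Q*L / (A*dh):
Numerator: Q*L = 0.0192 * 10 = 0.192.
Denominator: A*dh = 286 * 1.95 = 557.7.
K = 0.192 / 557.7 = 0.000344 m/s.

0.000344


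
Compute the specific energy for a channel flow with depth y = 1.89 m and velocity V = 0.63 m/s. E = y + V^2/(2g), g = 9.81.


Specific energy E = y + V^2/(2g).
Velocity head = V^2/(2g) = 0.63^2 / (2*9.81) = 0.3969 / 19.62 = 0.0202 m.
E = 1.89 + 0.0202 = 1.9102 m.

1.9102


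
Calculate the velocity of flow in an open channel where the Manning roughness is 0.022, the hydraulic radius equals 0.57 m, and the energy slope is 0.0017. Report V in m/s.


Manning's equation gives V = (1/n) * R^(2/3) * S^(1/2).
First, compute R^(2/3) = 0.57^(2/3) = 0.6875.
Next, S^(1/2) = 0.0017^(1/2) = 0.041231.
Then 1/n = 1/0.022 = 45.45.
V = 45.45 * 0.6875 * 0.041231 = 1.2884 m/s.

1.2884


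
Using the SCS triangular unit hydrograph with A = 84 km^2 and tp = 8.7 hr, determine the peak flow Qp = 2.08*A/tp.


SCS formula: Qp = 2.08 * A / tp.
Qp = 2.08 * 84 / 8.7
   = 174.72 / 8.7
   = 20.08 m^3/s per cm.

20.08


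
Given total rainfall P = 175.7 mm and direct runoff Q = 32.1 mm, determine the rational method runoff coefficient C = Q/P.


The runoff coefficient C = runoff depth / rainfall depth.
C = 32.1 / 175.7
  = 0.1827.

0.1827


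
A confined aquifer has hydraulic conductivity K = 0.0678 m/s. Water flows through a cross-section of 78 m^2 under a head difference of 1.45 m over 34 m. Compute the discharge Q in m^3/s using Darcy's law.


Darcy's law: Q = K * A * i, where i = dh/L.
Hydraulic gradient i = 1.45 / 34 = 0.042647.
Q = 0.0678 * 78 * 0.042647
  = 0.2255 m^3/s.

0.2255


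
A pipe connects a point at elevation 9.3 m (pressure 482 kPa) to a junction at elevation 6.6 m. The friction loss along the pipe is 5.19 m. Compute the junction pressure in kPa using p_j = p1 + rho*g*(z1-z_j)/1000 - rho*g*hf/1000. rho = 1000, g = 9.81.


Junction pressure: p_j = p1 + rho*g*(z1 - z_j)/1000 - rho*g*hf/1000.
Elevation term = 1000*9.81*(9.3 - 6.6)/1000 = 26.487 kPa.
Friction term = 1000*9.81*5.19/1000 = 50.914 kPa.
p_j = 482 + 26.487 - 50.914 = 457.57 kPa.

457.57


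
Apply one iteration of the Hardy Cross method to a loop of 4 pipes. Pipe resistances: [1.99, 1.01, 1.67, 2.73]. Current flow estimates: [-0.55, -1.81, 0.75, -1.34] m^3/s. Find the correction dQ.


Numerator terms (r*Q*|Q|): 1.99*-0.55*|-0.55| = -0.602; 1.01*-1.81*|-1.81| = -3.3089; 1.67*0.75*|0.75| = 0.9394; 2.73*-1.34*|-1.34| = -4.902.
Sum of numerator = -7.8734.
Denominator terms (r*|Q|): 1.99*|-0.55| = 1.0945; 1.01*|-1.81| = 1.8281; 1.67*|0.75| = 1.2525; 2.73*|-1.34| = 3.6582.
2 * sum of denominator = 2 * 7.8333 = 15.6666.
dQ = --7.8734 / 15.6666 = 0.5026 m^3/s.

0.5026


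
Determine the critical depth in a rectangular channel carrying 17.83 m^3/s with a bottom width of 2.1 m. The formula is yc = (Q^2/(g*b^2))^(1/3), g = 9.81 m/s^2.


Using yc = (Q^2 / (g * b^2))^(1/3):
Q^2 = 17.83^2 = 317.91.
g * b^2 = 9.81 * 2.1^2 = 9.81 * 4.41 = 43.26.
Q^2 / (g*b^2) = 317.91 / 43.26 = 7.3488.
yc = 7.3488^(1/3) = 1.9442 m.

1.9442


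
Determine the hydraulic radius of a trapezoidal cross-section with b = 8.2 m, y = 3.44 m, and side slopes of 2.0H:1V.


For a trapezoidal section with side slope z:
A = (b + z*y)*y = (8.2 + 2.0*3.44)*3.44 = 51.875 m^2.
P = b + 2*y*sqrt(1 + z^2) = 8.2 + 2*3.44*sqrt(1 + 2.0^2) = 23.584 m.
R = A/P = 51.875 / 23.584 = 2.1996 m.

2.1996


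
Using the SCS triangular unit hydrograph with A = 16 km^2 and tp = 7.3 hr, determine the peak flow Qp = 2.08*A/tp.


SCS formula: Qp = 2.08 * A / tp.
Qp = 2.08 * 16 / 7.3
   = 33.28 / 7.3
   = 4.56 m^3/s per cm.

4.56


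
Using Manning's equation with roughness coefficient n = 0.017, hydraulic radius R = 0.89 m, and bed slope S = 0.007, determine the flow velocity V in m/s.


Manning's equation gives V = (1/n) * R^(2/3) * S^(1/2).
First, compute R^(2/3) = 0.89^(2/3) = 0.9253.
Next, S^(1/2) = 0.007^(1/2) = 0.083666.
Then 1/n = 1/0.017 = 58.82.
V = 58.82 * 0.9253 * 0.083666 = 4.5537 m/s.

4.5537


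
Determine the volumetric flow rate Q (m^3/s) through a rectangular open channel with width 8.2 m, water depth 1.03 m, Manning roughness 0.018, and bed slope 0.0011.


For a rectangular channel, the cross-sectional area A = b * y = 8.2 * 1.03 = 8.45 m^2.
The wetted perimeter P = b + 2y = 8.2 + 2*1.03 = 10.26 m.
Hydraulic radius R = A/P = 8.45/10.26 = 0.8232 m.
Velocity V = (1/n)*R^(2/3)*S^(1/2) = (1/0.018)*0.8232^(2/3)*0.0011^(1/2) = 1.6184 m/s.
Discharge Q = A * V = 8.45 * 1.6184 = 13.669 m^3/s.

13.669


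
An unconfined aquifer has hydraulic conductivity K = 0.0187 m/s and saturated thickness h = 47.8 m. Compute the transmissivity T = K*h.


Transmissivity is defined as T = K * h.
T = 0.0187 * 47.8
  = 0.8939 m^2/s.

0.8939


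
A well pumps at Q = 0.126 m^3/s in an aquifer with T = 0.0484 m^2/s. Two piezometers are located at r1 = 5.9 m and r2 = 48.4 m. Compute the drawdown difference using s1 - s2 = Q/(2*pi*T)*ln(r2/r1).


Thiem equation: s1 - s2 = Q/(2*pi*T) * ln(r2/r1).
ln(r2/r1) = ln(48.4/5.9) = 2.1045.
Q/(2*pi*T) = 0.126 / (2*pi*0.0484) = 0.126 / 0.3041 = 0.4143.
s1 - s2 = 0.4143 * 2.1045 = 0.872 m.

0.872


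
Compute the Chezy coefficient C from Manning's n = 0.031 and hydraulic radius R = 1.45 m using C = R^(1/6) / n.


The Chezy coefficient relates to Manning's n through C = R^(1/6) / n.
R^(1/6) = 1.45^(1/6) = 1.063885.
C = 1.063885 / 0.031 = 34.32 m^(1/2)/s.

34.32


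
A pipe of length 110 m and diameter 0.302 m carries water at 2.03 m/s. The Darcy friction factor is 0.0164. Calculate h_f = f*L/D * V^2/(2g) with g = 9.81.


Darcy-Weisbach equation: h_f = f * (L/D) * V^2/(2g).
f * L/D = 0.0164 * 110/0.302 = 5.9735.
V^2/(2g) = 2.03^2 / (2*9.81) = 4.1209 / 19.62 = 0.21 m.
h_f = 5.9735 * 0.21 = 1.255 m.

1.255


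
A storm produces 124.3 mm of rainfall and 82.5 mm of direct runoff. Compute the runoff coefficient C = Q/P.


The runoff coefficient C = runoff depth / rainfall depth.
C = 82.5 / 124.3
  = 0.6637.

0.6637


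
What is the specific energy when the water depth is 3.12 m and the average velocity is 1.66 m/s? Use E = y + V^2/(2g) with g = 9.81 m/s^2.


Specific energy E = y + V^2/(2g).
Velocity head = V^2/(2g) = 1.66^2 / (2*9.81) = 2.7556 / 19.62 = 0.1404 m.
E = 3.12 + 0.1404 = 3.2604 m.

3.2604


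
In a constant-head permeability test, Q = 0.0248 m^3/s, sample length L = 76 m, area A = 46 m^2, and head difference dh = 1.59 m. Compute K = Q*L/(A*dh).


From K = Q*L / (A*dh):
Numerator: Q*L = 0.0248 * 76 = 1.8848.
Denominator: A*dh = 46 * 1.59 = 73.14.
K = 1.8848 / 73.14 = 0.02577 m/s.

0.02577


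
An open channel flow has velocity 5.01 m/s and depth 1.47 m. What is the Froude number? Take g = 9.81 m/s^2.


The Froude number is defined as Fr = V / sqrt(g*y).
g*y = 9.81 * 1.47 = 14.4207.
sqrt(g*y) = sqrt(14.4207) = 3.7975.
Fr = 5.01 / 3.7975 = 1.3193.

1.3193


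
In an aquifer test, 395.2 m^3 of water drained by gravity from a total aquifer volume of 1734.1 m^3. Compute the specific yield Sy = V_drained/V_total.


Specific yield Sy = Volume drained / Total volume.
Sy = 395.2 / 1734.1
   = 0.2279.

0.2279


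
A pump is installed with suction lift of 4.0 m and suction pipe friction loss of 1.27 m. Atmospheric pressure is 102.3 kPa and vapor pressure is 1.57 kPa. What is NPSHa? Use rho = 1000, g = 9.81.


NPSHa = p_atm/(rho*g) - z_s - hf_s - p_vap/(rho*g).
p_atm/(rho*g) = 102.3*1000 / (1000*9.81) = 10.428 m.
p_vap/(rho*g) = 1.57*1000 / (1000*9.81) = 0.16 m.
NPSHa = 10.428 - 4.0 - 1.27 - 0.16
      = 5.0 m.

5.0


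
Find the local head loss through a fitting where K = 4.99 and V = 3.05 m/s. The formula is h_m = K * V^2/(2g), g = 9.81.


Minor loss formula: h_m = K * V^2/(2g).
V^2 = 3.05^2 = 9.3025.
V^2/(2g) = 9.3025 / 19.62 = 0.4741 m.
h_m = 4.99 * 0.4741 = 2.3659 m.

2.3659


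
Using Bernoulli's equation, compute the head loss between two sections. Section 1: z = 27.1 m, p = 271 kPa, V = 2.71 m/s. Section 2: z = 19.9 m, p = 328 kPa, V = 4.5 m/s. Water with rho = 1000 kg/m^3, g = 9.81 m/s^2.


Total head at each section: H = z + p/(rho*g) + V^2/(2g).
H1 = 27.1 + 271*1000/(1000*9.81) + 2.71^2/(2*9.81)
   = 27.1 + 27.625 + 0.3743
   = 55.099 m.
H2 = 19.9 + 328*1000/(1000*9.81) + 4.5^2/(2*9.81)
   = 19.9 + 33.435 + 1.0321
   = 54.367 m.
h_L = H1 - H2 = 55.099 - 54.367 = 0.732 m.

0.732


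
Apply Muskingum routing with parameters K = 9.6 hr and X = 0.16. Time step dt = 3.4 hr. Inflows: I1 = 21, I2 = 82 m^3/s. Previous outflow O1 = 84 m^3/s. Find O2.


Muskingum coefficients:
denom = 2*K*(1-X) + dt = 2*9.6*(1-0.16) + 3.4 = 19.528.
C0 = (dt - 2*K*X)/denom = (3.4 - 2*9.6*0.16)/19.528 = 0.0168.
C1 = (dt + 2*K*X)/denom = (3.4 + 2*9.6*0.16)/19.528 = 0.3314.
C2 = (2*K*(1-X) - dt)/denom = 0.6518.
O2 = C0*I2 + C1*I1 + C2*O1
   = 0.0168*82 + 0.3314*21 + 0.6518*84
   = 63.09 m^3/s.

63.09


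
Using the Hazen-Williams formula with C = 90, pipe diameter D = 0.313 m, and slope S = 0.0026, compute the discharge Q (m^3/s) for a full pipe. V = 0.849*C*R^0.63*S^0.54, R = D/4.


For a full circular pipe, R = D/4 = 0.313/4 = 0.0783 m.
V = 0.849 * 90 * 0.0783^0.63 * 0.0026^0.54
  = 0.849 * 90 * 0.200861 * 0.040187
  = 0.6168 m/s.
Pipe area A = pi*D^2/4 = pi*0.313^2/4 = 0.0769 m^2.
Q = A * V = 0.0769 * 0.6168 = 0.0475 m^3/s.

0.0475


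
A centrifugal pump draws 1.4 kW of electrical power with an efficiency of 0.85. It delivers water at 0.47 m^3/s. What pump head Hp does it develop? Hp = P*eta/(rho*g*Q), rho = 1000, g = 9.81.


Pump head formula: Hp = P * eta / (rho * g * Q).
Numerator: P * eta = 1.4 * 1000 * 0.85 = 1190.0 W.
Denominator: rho * g * Q = 1000 * 9.81 * 0.47 = 4610.7.
Hp = 1190.0 / 4610.7 = 0.26 m.

0.26


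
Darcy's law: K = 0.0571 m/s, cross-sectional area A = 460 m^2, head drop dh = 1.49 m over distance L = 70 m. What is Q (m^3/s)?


Darcy's law: Q = K * A * i, where i = dh/L.
Hydraulic gradient i = 1.49 / 70 = 0.021286.
Q = 0.0571 * 460 * 0.021286
  = 0.5591 m^3/s.

0.5591


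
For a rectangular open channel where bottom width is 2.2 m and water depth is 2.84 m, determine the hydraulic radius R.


For a rectangular section:
Flow area A = b * y = 2.2 * 2.84 = 6.25 m^2.
Wetted perimeter P = b + 2y = 2.2 + 2*2.84 = 7.88 m.
Hydraulic radius R = A/P = 6.25 / 7.88 = 0.7929 m.

0.7929


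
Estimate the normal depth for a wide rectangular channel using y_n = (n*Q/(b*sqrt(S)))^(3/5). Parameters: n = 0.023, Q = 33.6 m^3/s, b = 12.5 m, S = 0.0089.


We use the wide-channel approximation y_n = (n*Q/(b*sqrt(S)))^(3/5).
sqrt(S) = sqrt(0.0089) = 0.09434.
Numerator: n*Q = 0.023 * 33.6 = 0.7728.
Denominator: b*sqrt(S) = 12.5 * 0.09434 = 1.17925.
arg = 0.6553.
y_n = 0.6553^(3/5) = 0.776 m.

0.776


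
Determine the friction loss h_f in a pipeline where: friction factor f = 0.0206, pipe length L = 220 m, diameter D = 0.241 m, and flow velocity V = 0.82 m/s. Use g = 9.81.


Darcy-Weisbach equation: h_f = f * (L/D) * V^2/(2g).
f * L/D = 0.0206 * 220/0.241 = 18.805.
V^2/(2g) = 0.82^2 / (2*9.81) = 0.6724 / 19.62 = 0.0343 m.
h_f = 18.805 * 0.0343 = 0.644 m.

0.644


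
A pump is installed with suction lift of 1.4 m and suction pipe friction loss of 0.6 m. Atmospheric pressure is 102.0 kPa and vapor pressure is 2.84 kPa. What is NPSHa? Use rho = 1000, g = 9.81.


NPSHa = p_atm/(rho*g) - z_s - hf_s - p_vap/(rho*g).
p_atm/(rho*g) = 102.0*1000 / (1000*9.81) = 10.398 m.
p_vap/(rho*g) = 2.84*1000 / (1000*9.81) = 0.29 m.
NPSHa = 10.398 - 1.4 - 0.6 - 0.29
      = 8.11 m.

8.11


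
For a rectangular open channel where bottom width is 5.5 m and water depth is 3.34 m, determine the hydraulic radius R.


For a rectangular section:
Flow area A = b * y = 5.5 * 3.34 = 18.37 m^2.
Wetted perimeter P = b + 2y = 5.5 + 2*3.34 = 12.18 m.
Hydraulic radius R = A/P = 18.37 / 12.18 = 1.5082 m.

1.5082


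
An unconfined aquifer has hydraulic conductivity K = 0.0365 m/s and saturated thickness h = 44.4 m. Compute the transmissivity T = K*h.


Transmissivity is defined as T = K * h.
T = 0.0365 * 44.4
  = 1.6206 m^2/s.

1.6206


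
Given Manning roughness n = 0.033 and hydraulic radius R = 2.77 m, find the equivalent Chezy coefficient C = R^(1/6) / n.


The Chezy coefficient relates to Manning's n through C = R^(1/6) / n.
R^(1/6) = 2.77^(1/6) = 1.185077.
C = 1.185077 / 0.033 = 35.91 m^(1/2)/s.

35.91


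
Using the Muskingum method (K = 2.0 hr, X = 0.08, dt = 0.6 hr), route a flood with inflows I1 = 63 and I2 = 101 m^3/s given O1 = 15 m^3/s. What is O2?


Muskingum coefficients:
denom = 2*K*(1-X) + dt = 2*2.0*(1-0.08) + 0.6 = 4.28.
C0 = (dt - 2*K*X)/denom = (0.6 - 2*2.0*0.08)/4.28 = 0.0654.
C1 = (dt + 2*K*X)/denom = (0.6 + 2*2.0*0.08)/4.28 = 0.215.
C2 = (2*K*(1-X) - dt)/denom = 0.7196.
O2 = C0*I2 + C1*I1 + C2*O1
   = 0.0654*101 + 0.215*63 + 0.7196*15
   = 30.94 m^3/s.

30.94


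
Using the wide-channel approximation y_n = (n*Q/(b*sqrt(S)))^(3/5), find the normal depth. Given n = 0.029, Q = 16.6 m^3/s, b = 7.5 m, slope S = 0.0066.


We use the wide-channel approximation y_n = (n*Q/(b*sqrt(S)))^(3/5).
sqrt(S) = sqrt(0.0066) = 0.08124.
Numerator: n*Q = 0.029 * 16.6 = 0.4814.
Denominator: b*sqrt(S) = 7.5 * 0.08124 = 0.6093.
arg = 0.7901.
y_n = 0.7901^(3/5) = 0.8682 m.

0.8682


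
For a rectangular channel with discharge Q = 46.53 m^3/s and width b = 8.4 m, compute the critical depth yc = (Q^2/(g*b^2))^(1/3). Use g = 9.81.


Using yc = (Q^2 / (g * b^2))^(1/3):
Q^2 = 46.53^2 = 2165.04.
g * b^2 = 9.81 * 8.4^2 = 9.81 * 70.56 = 692.19.
Q^2 / (g*b^2) = 2165.04 / 692.19 = 3.1278.
yc = 3.1278^(1/3) = 1.4624 m.

1.4624


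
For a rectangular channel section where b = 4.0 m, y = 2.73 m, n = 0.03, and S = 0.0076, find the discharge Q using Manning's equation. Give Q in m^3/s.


For a rectangular channel, the cross-sectional area A = b * y = 4.0 * 2.73 = 10.92 m^2.
The wetted perimeter P = b + 2y = 4.0 + 2*2.73 = 9.46 m.
Hydraulic radius R = A/P = 10.92/9.46 = 1.1543 m.
Velocity V = (1/n)*R^(2/3)*S^(1/2) = (1/0.03)*1.1543^(2/3)*0.0076^(1/2) = 3.1977 m/s.
Discharge Q = A * V = 10.92 * 3.1977 = 34.919 m^3/s.

34.919


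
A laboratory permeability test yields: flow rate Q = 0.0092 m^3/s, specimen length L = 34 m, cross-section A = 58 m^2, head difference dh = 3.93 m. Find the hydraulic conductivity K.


From K = Q*L / (A*dh):
Numerator: Q*L = 0.0092 * 34 = 0.3128.
Denominator: A*dh = 58 * 3.93 = 227.94.
K = 0.3128 / 227.94 = 0.001372 m/s.

0.001372


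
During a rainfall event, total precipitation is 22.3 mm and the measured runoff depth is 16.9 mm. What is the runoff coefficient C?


The runoff coefficient C = runoff depth / rainfall depth.
C = 16.9 / 22.3
  = 0.7578.

0.7578


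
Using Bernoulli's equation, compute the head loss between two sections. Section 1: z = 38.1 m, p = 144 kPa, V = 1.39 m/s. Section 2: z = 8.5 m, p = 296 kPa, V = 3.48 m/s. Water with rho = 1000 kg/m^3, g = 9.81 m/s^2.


Total head at each section: H = z + p/(rho*g) + V^2/(2g).
H1 = 38.1 + 144*1000/(1000*9.81) + 1.39^2/(2*9.81)
   = 38.1 + 14.679 + 0.0985
   = 52.877 m.
H2 = 8.5 + 296*1000/(1000*9.81) + 3.48^2/(2*9.81)
   = 8.5 + 30.173 + 0.6172
   = 39.291 m.
h_L = H1 - H2 = 52.877 - 39.291 = 13.587 m.

13.587


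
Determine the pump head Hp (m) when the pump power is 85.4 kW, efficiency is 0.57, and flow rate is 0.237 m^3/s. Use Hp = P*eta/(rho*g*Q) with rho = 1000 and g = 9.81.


Pump head formula: Hp = P * eta / (rho * g * Q).
Numerator: P * eta = 85.4 * 1000 * 0.57 = 48678.0 W.
Denominator: rho * g * Q = 1000 * 9.81 * 0.237 = 2324.97.
Hp = 48678.0 / 2324.97 = 20.94 m.

20.94


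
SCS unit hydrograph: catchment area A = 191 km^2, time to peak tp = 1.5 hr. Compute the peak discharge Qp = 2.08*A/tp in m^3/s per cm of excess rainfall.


SCS formula: Qp = 2.08 * A / tp.
Qp = 2.08 * 191 / 1.5
   = 397.28 / 1.5
   = 264.85 m^3/s per cm.

264.85


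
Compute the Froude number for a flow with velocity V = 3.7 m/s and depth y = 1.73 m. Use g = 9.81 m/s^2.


The Froude number is defined as Fr = V / sqrt(g*y).
g*y = 9.81 * 1.73 = 16.9713.
sqrt(g*y) = sqrt(16.9713) = 4.1196.
Fr = 3.7 / 4.1196 = 0.8981.

0.8981


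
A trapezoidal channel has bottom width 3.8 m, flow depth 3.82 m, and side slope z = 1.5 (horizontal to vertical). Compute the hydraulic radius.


For a trapezoidal section with side slope z:
A = (b + z*y)*y = (3.8 + 1.5*3.82)*3.82 = 36.405 m^2.
P = b + 2*y*sqrt(1 + z^2) = 3.8 + 2*3.82*sqrt(1 + 1.5^2) = 17.573 m.
R = A/P = 36.405 / 17.573 = 2.0716 m.

2.0716


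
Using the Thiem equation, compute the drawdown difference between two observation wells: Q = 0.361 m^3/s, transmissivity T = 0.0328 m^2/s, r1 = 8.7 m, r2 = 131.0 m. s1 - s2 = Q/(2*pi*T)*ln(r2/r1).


Thiem equation: s1 - s2 = Q/(2*pi*T) * ln(r2/r1).
ln(r2/r1) = ln(131.0/8.7) = 2.7119.
Q/(2*pi*T) = 0.361 / (2*pi*0.0328) = 0.361 / 0.2061 = 1.7517.
s1 - s2 = 1.7517 * 2.7119 = 4.7503 m.

4.7503


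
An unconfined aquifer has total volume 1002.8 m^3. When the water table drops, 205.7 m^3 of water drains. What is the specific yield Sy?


Specific yield Sy = Volume drained / Total volume.
Sy = 205.7 / 1002.8
   = 0.2051.

0.2051


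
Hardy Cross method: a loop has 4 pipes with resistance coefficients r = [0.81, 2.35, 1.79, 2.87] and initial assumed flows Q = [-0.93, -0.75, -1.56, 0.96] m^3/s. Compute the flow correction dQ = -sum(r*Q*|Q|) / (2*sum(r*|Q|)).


Numerator terms (r*Q*|Q|): 0.81*-0.93*|-0.93| = -0.7006; 2.35*-0.75*|-0.75| = -1.3219; 1.79*-1.56*|-1.56| = -4.3561; 2.87*0.96*|0.96| = 2.645.
Sum of numerator = -3.7336.
Denominator terms (r*|Q|): 0.81*|-0.93| = 0.7533; 2.35*|-0.75| = 1.7625; 1.79*|-1.56| = 2.7924; 2.87*|0.96| = 2.7552.
2 * sum of denominator = 2 * 8.0634 = 16.1268.
dQ = --3.7336 / 16.1268 = 0.2315 m^3/s.

0.2315


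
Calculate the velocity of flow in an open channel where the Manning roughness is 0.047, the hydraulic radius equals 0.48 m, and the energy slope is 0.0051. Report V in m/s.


Manning's equation gives V = (1/n) * R^(2/3) * S^(1/2).
First, compute R^(2/3) = 0.48^(2/3) = 0.613.
Next, S^(1/2) = 0.0051^(1/2) = 0.071414.
Then 1/n = 1/0.047 = 21.28.
V = 21.28 * 0.613 * 0.071414 = 0.9315 m/s.

0.9315


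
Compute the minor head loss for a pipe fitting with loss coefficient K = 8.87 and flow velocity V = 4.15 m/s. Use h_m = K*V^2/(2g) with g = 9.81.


Minor loss formula: h_m = K * V^2/(2g).
V^2 = 4.15^2 = 17.2225.
V^2/(2g) = 17.2225 / 19.62 = 0.8778 m.
h_m = 8.87 * 0.8778 = 7.7861 m.

7.7861


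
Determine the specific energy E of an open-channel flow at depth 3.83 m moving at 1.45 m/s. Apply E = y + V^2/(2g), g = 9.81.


Specific energy E = y + V^2/(2g).
Velocity head = V^2/(2g) = 1.45^2 / (2*9.81) = 2.1025 / 19.62 = 0.1072 m.
E = 3.83 + 0.1072 = 3.9372 m.

3.9372


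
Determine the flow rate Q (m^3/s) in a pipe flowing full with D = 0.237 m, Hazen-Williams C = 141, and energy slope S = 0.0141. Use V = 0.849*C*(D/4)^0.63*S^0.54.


For a full circular pipe, R = D/4 = 0.237/4 = 0.0592 m.
V = 0.849 * 141 * 0.0592^0.63 * 0.0141^0.54
  = 0.849 * 141 * 0.168575 * 0.100133
  = 2.0207 m/s.
Pipe area A = pi*D^2/4 = pi*0.237^2/4 = 0.0441 m^2.
Q = A * V = 0.0441 * 2.0207 = 0.0891 m^3/s.

0.0891


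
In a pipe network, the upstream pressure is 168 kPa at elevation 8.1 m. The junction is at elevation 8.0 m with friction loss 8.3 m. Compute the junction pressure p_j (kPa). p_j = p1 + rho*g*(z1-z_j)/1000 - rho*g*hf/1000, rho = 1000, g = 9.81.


Junction pressure: p_j = p1 + rho*g*(z1 - z_j)/1000 - rho*g*hf/1000.
Elevation term = 1000*9.81*(8.1 - 8.0)/1000 = 0.981 kPa.
Friction term = 1000*9.81*8.3/1000 = 81.423 kPa.
p_j = 168 + 0.981 - 81.423 = 87.56 kPa.

87.56


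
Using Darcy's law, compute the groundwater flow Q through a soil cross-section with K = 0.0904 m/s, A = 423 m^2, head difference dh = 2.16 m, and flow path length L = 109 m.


Darcy's law: Q = K * A * i, where i = dh/L.
Hydraulic gradient i = 2.16 / 109 = 0.019817.
Q = 0.0904 * 423 * 0.019817
  = 0.7578 m^3/s.

0.7578


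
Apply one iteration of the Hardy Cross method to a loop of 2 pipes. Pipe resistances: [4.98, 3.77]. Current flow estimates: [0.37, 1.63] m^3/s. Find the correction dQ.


Numerator terms (r*Q*|Q|): 4.98*0.37*|0.37| = 0.6818; 3.77*1.63*|1.63| = 10.0165.
Sum of numerator = 10.6983.
Denominator terms (r*|Q|): 4.98*|0.37| = 1.8426; 3.77*|1.63| = 6.1451.
2 * sum of denominator = 2 * 7.9877 = 15.9754.
dQ = -10.6983 / 15.9754 = -0.6697 m^3/s.

-0.6697


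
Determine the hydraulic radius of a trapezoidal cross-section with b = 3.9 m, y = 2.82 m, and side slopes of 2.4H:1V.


For a trapezoidal section with side slope z:
A = (b + z*y)*y = (3.9 + 2.4*2.82)*2.82 = 30.084 m^2.
P = b + 2*y*sqrt(1 + z^2) = 3.9 + 2*2.82*sqrt(1 + 2.4^2) = 18.564 m.
R = A/P = 30.084 / 18.564 = 1.6205 m.

1.6205


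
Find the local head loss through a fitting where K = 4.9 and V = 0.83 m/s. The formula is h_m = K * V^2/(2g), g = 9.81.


Minor loss formula: h_m = K * V^2/(2g).
V^2 = 0.83^2 = 0.6889.
V^2/(2g) = 0.6889 / 19.62 = 0.0351 m.
h_m = 4.9 * 0.0351 = 0.172 m.

0.172


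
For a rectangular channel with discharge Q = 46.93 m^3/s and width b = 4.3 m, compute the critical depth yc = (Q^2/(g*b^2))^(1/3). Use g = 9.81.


Using yc = (Q^2 / (g * b^2))^(1/3):
Q^2 = 46.93^2 = 2202.42.
g * b^2 = 9.81 * 4.3^2 = 9.81 * 18.49 = 181.39.
Q^2 / (g*b^2) = 2202.42 / 181.39 = 12.1419.
yc = 12.1419^(1/3) = 2.2984 m.

2.2984


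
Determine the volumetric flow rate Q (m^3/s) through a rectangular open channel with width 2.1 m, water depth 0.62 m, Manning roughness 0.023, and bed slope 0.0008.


For a rectangular channel, the cross-sectional area A = b * y = 2.1 * 0.62 = 1.3 m^2.
The wetted perimeter P = b + 2y = 2.1 + 2*0.62 = 3.34 m.
Hydraulic radius R = A/P = 1.3/3.34 = 0.3898 m.
Velocity V = (1/n)*R^(2/3)*S^(1/2) = (1/0.023)*0.3898^(2/3)*0.0008^(1/2) = 0.6562 m/s.
Discharge Q = A * V = 1.3 * 0.6562 = 0.854 m^3/s.

0.854


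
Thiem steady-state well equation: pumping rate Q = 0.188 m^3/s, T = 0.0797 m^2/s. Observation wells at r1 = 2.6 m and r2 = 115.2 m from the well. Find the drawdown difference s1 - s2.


Thiem equation: s1 - s2 = Q/(2*pi*T) * ln(r2/r1).
ln(r2/r1) = ln(115.2/2.6) = 3.7912.
Q/(2*pi*T) = 0.188 / (2*pi*0.0797) = 0.188 / 0.5008 = 0.3754.
s1 - s2 = 0.3754 * 3.7912 = 1.4233 m.

1.4233


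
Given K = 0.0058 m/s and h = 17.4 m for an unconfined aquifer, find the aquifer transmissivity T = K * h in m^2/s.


Transmissivity is defined as T = K * h.
T = 0.0058 * 17.4
  = 0.1009 m^2/s.

0.1009


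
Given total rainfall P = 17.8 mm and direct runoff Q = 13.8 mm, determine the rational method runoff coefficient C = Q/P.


The runoff coefficient C = runoff depth / rainfall depth.
C = 13.8 / 17.8
  = 0.7753.

0.7753


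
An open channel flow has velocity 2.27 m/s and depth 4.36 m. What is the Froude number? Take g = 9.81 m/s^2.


The Froude number is defined as Fr = V / sqrt(g*y).
g*y = 9.81 * 4.36 = 42.7716.
sqrt(g*y) = sqrt(42.7716) = 6.54.
Fr = 2.27 / 6.54 = 0.3471.

0.3471


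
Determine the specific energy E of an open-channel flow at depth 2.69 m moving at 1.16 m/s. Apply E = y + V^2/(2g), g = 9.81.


Specific energy E = y + V^2/(2g).
Velocity head = V^2/(2g) = 1.16^2 / (2*9.81) = 1.3456 / 19.62 = 0.0686 m.
E = 2.69 + 0.0686 = 2.7586 m.

2.7586


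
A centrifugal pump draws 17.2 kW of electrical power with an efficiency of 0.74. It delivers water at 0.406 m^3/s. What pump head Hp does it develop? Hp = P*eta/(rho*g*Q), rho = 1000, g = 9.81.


Pump head formula: Hp = P * eta / (rho * g * Q).
Numerator: P * eta = 17.2 * 1000 * 0.74 = 12728.0 W.
Denominator: rho * g * Q = 1000 * 9.81 * 0.406 = 3982.86.
Hp = 12728.0 / 3982.86 = 3.2 m.

3.2


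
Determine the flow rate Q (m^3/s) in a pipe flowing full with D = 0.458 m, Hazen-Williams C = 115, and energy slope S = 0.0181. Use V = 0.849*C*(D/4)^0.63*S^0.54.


For a full circular pipe, R = D/4 = 0.458/4 = 0.1145 m.
V = 0.849 * 115 * 0.1145^0.63 * 0.0181^0.54
  = 0.849 * 115 * 0.255298 * 0.11459
  = 2.8563 m/s.
Pipe area A = pi*D^2/4 = pi*0.458^2/4 = 0.1647 m^2.
Q = A * V = 0.1647 * 2.8563 = 0.4706 m^3/s.

0.4706


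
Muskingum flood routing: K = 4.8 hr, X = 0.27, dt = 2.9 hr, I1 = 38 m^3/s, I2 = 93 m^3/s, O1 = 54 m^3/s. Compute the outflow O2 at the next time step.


Muskingum coefficients:
denom = 2*K*(1-X) + dt = 2*4.8*(1-0.27) + 2.9 = 9.908.
C0 = (dt - 2*K*X)/denom = (2.9 - 2*4.8*0.27)/9.908 = 0.0311.
C1 = (dt + 2*K*X)/denom = (2.9 + 2*4.8*0.27)/9.908 = 0.5543.
C2 = (2*K*(1-X) - dt)/denom = 0.4146.
O2 = C0*I2 + C1*I1 + C2*O1
   = 0.0311*93 + 0.5543*38 + 0.4146*54
   = 46.34 m^3/s.

46.34


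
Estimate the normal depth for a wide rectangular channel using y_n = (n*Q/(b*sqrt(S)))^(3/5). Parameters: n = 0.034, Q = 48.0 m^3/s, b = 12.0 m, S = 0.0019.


We use the wide-channel approximation y_n = (n*Q/(b*sqrt(S)))^(3/5).
sqrt(S) = sqrt(0.0019) = 0.043589.
Numerator: n*Q = 0.034 * 48.0 = 1.632.
Denominator: b*sqrt(S) = 12.0 * 0.043589 = 0.523068.
arg = 3.1201.
y_n = 3.1201^(3/5) = 1.9792 m.

1.9792


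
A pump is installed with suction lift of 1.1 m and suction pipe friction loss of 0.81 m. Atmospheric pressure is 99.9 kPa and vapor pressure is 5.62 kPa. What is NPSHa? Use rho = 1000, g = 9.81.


NPSHa = p_atm/(rho*g) - z_s - hf_s - p_vap/(rho*g).
p_atm/(rho*g) = 99.9*1000 / (1000*9.81) = 10.183 m.
p_vap/(rho*g) = 5.62*1000 / (1000*9.81) = 0.573 m.
NPSHa = 10.183 - 1.1 - 0.81 - 0.573
      = 7.7 m.

7.7


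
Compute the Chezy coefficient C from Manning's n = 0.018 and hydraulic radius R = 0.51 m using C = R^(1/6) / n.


The Chezy coefficient relates to Manning's n through C = R^(1/6) / n.
R^(1/6) = 0.51^(1/6) = 0.893844.
C = 0.893844 / 0.018 = 49.66 m^(1/2)/s.

49.66


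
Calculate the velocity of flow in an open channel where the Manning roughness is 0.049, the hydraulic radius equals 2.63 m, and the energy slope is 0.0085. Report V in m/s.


Manning's equation gives V = (1/n) * R^(2/3) * S^(1/2).
First, compute R^(2/3) = 2.63^(2/3) = 1.9053.
Next, S^(1/2) = 0.0085^(1/2) = 0.092195.
Then 1/n = 1/0.049 = 20.41.
V = 20.41 * 1.9053 * 0.092195 = 3.585 m/s.

3.585


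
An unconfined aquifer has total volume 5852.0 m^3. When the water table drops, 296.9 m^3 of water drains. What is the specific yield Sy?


Specific yield Sy = Volume drained / Total volume.
Sy = 296.9 / 5852.0
   = 0.0507.

0.0507


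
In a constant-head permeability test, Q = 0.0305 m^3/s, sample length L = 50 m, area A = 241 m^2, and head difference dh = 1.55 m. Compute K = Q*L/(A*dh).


From K = Q*L / (A*dh):
Numerator: Q*L = 0.0305 * 50 = 1.525.
Denominator: A*dh = 241 * 1.55 = 373.55.
K = 1.525 / 373.55 = 0.004082 m/s.

0.004082


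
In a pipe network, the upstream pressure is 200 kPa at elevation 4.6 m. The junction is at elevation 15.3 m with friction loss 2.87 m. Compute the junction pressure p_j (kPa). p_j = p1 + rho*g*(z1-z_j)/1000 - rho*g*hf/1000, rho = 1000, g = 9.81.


Junction pressure: p_j = p1 + rho*g*(z1 - z_j)/1000 - rho*g*hf/1000.
Elevation term = 1000*9.81*(4.6 - 15.3)/1000 = -104.967 kPa.
Friction term = 1000*9.81*2.87/1000 = 28.155 kPa.
p_j = 200 + -104.967 - 28.155 = 66.88 kPa.

66.88


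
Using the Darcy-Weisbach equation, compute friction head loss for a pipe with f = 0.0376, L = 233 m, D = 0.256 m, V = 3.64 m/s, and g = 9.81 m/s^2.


Darcy-Weisbach equation: h_f = f * (L/D) * V^2/(2g).
f * L/D = 0.0376 * 233/0.256 = 34.2219.
V^2/(2g) = 3.64^2 / (2*9.81) = 13.2496 / 19.62 = 0.6753 m.
h_f = 34.2219 * 0.6753 = 23.11 m.

23.11


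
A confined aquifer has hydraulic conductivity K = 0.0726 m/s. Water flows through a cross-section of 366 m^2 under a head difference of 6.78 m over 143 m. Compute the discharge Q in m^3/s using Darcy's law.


Darcy's law: Q = K * A * i, where i = dh/L.
Hydraulic gradient i = 6.78 / 143 = 0.047413.
Q = 0.0726 * 366 * 0.047413
  = 1.2598 m^3/s.

1.2598


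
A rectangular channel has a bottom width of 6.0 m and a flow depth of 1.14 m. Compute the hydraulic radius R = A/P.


For a rectangular section:
Flow area A = b * y = 6.0 * 1.14 = 6.84 m^2.
Wetted perimeter P = b + 2y = 6.0 + 2*1.14 = 8.28 m.
Hydraulic radius R = A/P = 6.84 / 8.28 = 0.8261 m.

0.8261


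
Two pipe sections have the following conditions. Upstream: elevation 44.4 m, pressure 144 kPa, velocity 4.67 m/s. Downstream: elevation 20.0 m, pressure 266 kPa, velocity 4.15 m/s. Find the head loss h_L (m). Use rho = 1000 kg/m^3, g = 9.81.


Total head at each section: H = z + p/(rho*g) + V^2/(2g).
H1 = 44.4 + 144*1000/(1000*9.81) + 4.67^2/(2*9.81)
   = 44.4 + 14.679 + 1.1116
   = 60.19 m.
H2 = 20.0 + 266*1000/(1000*9.81) + 4.15^2/(2*9.81)
   = 20.0 + 27.115 + 0.8778
   = 47.993 m.
h_L = H1 - H2 = 60.19 - 47.993 = 12.197 m.

12.197


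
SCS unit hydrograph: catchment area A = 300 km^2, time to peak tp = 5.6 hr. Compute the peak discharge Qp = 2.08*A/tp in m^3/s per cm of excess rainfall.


SCS formula: Qp = 2.08 * A / tp.
Qp = 2.08 * 300 / 5.6
   = 624.0 / 5.6
   = 111.43 m^3/s per cm.

111.43


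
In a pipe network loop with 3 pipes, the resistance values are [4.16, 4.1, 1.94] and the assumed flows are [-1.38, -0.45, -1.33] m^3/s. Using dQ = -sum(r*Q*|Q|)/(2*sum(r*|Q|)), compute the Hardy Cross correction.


Numerator terms (r*Q*|Q|): 4.16*-1.38*|-1.38| = -7.9223; 4.1*-0.45*|-0.45| = -0.8303; 1.94*-1.33*|-1.33| = -3.4317.
Sum of numerator = -12.1842.
Denominator terms (r*|Q|): 4.16*|-1.38| = 5.7408; 4.1*|-0.45| = 1.845; 1.94*|-1.33| = 2.5802.
2 * sum of denominator = 2 * 10.166 = 20.332.
dQ = --12.1842 / 20.332 = 0.5993 m^3/s.

0.5993
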